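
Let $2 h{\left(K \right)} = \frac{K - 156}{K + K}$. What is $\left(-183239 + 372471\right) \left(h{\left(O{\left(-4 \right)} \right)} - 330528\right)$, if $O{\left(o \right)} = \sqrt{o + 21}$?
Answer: $-62546427188 - \frac{7380048 \sqrt{17}}{17} \approx -6.2548 \cdot 10^{10}$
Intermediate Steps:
$O{\left(o \right)} = \sqrt{21 + o}$
$h{\left(K \right)} = \frac{-156 + K}{4 K}$ ($h{\left(K \right)} = \frac{\left(K - 156\right) \frac{1}{K + K}}{2} = \frac{\left(-156 + K\right) \frac{1}{2 K}}{2} = \frac{\frac{1}{2} \frac{1}{K} \left(-156 + K\right)}{2} = \frac{-156 + K}{4 K}$)
$\left(-183239 + 372471\right) \left(h{\left(O{\left(-4 \right)} \right)} - 330528\right) = \left(-183239 + 372471\right) \left(\frac{-156 + \sqrt{21 - 4}}{4 \sqrt{21 - 4}} - 330528\right) = 189232 \left(\frac{-156 + \sqrt{17}}{4 \sqrt{17}} - 330528\right) = 189232 \left(\frac{\frac{\sqrt{17}}{17} \left(-156 + \sqrt{17}\right)}{4} - 330528\right) = 189232 \left(\frac{\sqrt{17} \left(-156 + \sqrt{17}\right)}{68} - 330528\right) = 189232 \left(-330528 + \frac{\sqrt{17} \left(-156 + \sqrt{17}\right)}{68}\right) = -62546474496 + \frac{47308 \sqrt{17} \left(-156 + \sqrt{17}\right)}{17}$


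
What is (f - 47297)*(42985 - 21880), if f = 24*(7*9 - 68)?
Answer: -1000735785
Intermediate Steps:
f = -120 (f = 24*(63 - 68) = 24*(-5) = -120)
(f - 47297)*(42985 - 21880) = (-120 - 47297)*(42985 - 21880) = -47417*21105 = -1000735785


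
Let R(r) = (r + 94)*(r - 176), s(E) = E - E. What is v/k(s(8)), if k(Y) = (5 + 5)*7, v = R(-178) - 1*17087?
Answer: 1807/10 ≈ 180.70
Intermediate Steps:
s(E) = 0
R(r) = (-176 + r)*(94 + r) (R(r) = (94 + r)*(-176 + r) = (-176 + r)*(94 + r))
v = 12649 (v = (-16544 + (-178)² - 82*(-178)) - 1*17087 = (-16544 + 31684 + 14596) - 17087 = 29736 - 17087 = 12649)
k(Y) = 70 (k(Y) = 10*7 = 70)
v/k(s(8)) = 12649/70 = 12649*(1/70) = 1807/10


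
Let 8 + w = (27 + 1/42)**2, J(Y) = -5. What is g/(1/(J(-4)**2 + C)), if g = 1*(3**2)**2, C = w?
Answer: 11863917/196 ≈ 60530.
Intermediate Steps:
w = 1274113/1764 (w = -8 + (27 + 1/42)**2 = -8 + (1135/42)**2 = -8 + 1288225/1764 = 1274113/1764 ≈ 722.29)
C = 1274113/1764 ≈ 722.29
g = 81 (g = 1*9**2 = 1*81 = 81)
g/(1/(J(-4)**2 + C)) = 81/(1/((-5)**2 + 1274113/1764)) = 81/(1/(25 + 1274113/1764)) = 81/(1/(1318213/1764)) = 81/(1764/1318213) = 81*(1318213/1764) = 11863917/196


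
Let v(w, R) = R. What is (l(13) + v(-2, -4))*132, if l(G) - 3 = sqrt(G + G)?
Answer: -132 + 132*sqrt(26) ≈ 541.07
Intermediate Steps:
l(G) = 3 + sqrt(2)*sqrt(G) (l(G) = 3 + sqrt(G + G) = 3 + sqrt(2*G) = 3 + sqrt(2)*sqrt(G))
(l(13) + v(-2, -4))*132 = ((3 + sqrt(2)*sqrt(13)) - 4)*132 = ((3 + sqrt(26)) - 4)*132 = (-1 + sqrt(26))*132 = -132 + 132*sqrt(26)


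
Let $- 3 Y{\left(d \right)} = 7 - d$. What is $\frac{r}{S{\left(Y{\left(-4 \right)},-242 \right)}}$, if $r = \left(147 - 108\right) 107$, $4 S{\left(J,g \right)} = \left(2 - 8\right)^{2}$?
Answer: $\frac{1391}{3} \approx 463.67$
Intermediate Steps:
$Y{\left(d \right)} = - \frac{7}{3} + \frac{d}{3}$ ($Y{\left(d \right)} = - \frac{7 - d}{3} = - \frac{7}{3} + \frac{d}{3}$)
$S{\left(J,g \right)} = 9$ ($S{\left(J,g \right)} = \frac{\left(2 - 8\right)^{2}}{4} = \frac{\left(-6\right)^{2}}{4} = \frac{1}{4} \cdot 36 = 9$)
$r = 4173$ ($r = 39 \cdot 107 = 4173$)
$\frac{r}{S{\left(Y{\left(-4 \right)},-242 \right)}} = \frac{4173}{9} = 4173 \cdot \frac{1}{9} = \frac{1391}{3}$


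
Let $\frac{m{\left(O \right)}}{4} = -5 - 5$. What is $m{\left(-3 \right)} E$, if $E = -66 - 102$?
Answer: $6720$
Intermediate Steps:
$m{\left(O \right)} = -40$ ($m{\left(O \right)} = 4 \left(-5 - 5\right) = 4 \left(-10\right) = -40$)
$E = -168$ ($E = -66 - 102 = -168$)
$m{\left(-3 \right)} E = \left(-40\right) \left(-168\right) = 6720$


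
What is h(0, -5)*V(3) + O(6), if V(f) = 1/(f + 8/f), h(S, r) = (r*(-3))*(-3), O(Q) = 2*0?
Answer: -135/17 ≈ -7.9412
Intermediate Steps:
O(Q) = 0
h(S, r) = 9*r (h(S, r) = -3*r*(-3) = 9*r)
h(0, -5)*V(3) + O(6) = (9*(-5))*(3/(8 + 3**2)) + 0 = -135/(8 + 9) + 0 = -135/17 + 0 = -135/17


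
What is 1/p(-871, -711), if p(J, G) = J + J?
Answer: -1/1742 ≈ -0.00057405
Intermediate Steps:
p(J, G) = 2*J
1/p(-871, -711) = 1/(2*(-871)) = 1/(-1742) = -1/1742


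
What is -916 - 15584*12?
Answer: -187924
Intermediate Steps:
-916 - 15584*12 = -916 - 974*192 = -916 - 187008 = -187924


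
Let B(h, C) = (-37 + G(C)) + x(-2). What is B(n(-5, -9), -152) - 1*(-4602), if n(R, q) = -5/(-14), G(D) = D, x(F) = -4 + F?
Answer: 4407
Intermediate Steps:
n(R, q) = 5/14 (n(R, q) = -5*(-1/14) = 5/14)
B(h, C) = -43 + C (B(h, C) = (-37 + C) + (-4 - 2) = (-37 + C) - 6 = -43 + C)
B(n(-5, -9), -152) - 1*(-4602) = (-43 - 152) - 1*(-4602) = -195 + 4602 = 4407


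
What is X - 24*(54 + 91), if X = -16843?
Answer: -20323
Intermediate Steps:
X - 24*(54 + 91) = -16843 - 24*(54 + 91) = -16843 - 24*145 = -16843 - 3480 = -20323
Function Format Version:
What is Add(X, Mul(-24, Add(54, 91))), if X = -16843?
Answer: -20323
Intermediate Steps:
Add(X, Mul(-24, Add(54, 91))) = Add(-16843, Mul(-24, Add(54, 91))) = Add(-16843, Mul(-24, 145)) = Add(-16843, -3480) = -20323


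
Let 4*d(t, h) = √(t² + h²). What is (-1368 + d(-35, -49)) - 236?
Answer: -1604 + 7*√74/4 ≈ -1588.9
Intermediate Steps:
d(t, h) = √(h² + t²)/4 (d(t, h) = √(t² + h²)/4 = √(h² + t²)/4)
(-1368 + d(-35, -49)) - 236 = (-1368 + √((-49)² + (-35)²)/4) - 236 = (-1368 + √(2401 + 1225)/4) - 236 = (-1368 + √3626/4) - 236 = (-1368 + (7*√74)/4) - 236 = (-1368 + 7*√74/4) - 236 = -1604 + 7*√74/4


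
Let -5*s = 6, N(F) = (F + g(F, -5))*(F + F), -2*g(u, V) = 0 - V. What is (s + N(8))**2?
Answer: 188356/25 ≈ 7534.2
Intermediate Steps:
g(u, V) = V/2 (g(u, V) = -(0 - V)/2 = -(-1)*V/2 = V/2)
N(F) = 2*F*(-5/2 + F) (N(F) = (F + (1/2)*(-5))*(F + F) = (F - 5/2)*(2*F) = (-5/2 + F)*(2*F) = 2*F*(-5/2 + F))
s = -6/5 (s = -1/5*6 = -6/5 ≈ -1.2000)
(s + N(8))**2 = (-6/5 + 8*(-5 + 2*8))**2 = (-6/5 + 8*(-5 + 16))**2 = (-6/5 + 8*11)**2 = (-6/5 + 88)**2 = (434/5)**2 = 188356/25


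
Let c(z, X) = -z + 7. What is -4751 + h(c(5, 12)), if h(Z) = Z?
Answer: -4749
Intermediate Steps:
c(z, X) = 7 - z
-4751 + h(c(5, 12)) = -4751 + (7 - 1*5) = -4751 + (7 - 5) = -4751 + 2 = -4749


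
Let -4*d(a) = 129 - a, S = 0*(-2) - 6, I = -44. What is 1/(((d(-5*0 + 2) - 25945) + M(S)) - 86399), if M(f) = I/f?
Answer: -12/1348421 ≈ -8.8993e-6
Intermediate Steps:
S = -6 (S = 0 - 6 = -6)
M(f) = -44/f
d(a) = -129/4 + a/4 (d(a) = -(129 - a)/4 = -129/4 + a/4)
1/(((d(-5*0 + 2) - 25945) + M(S)) - 86399) = 1/((((-129/4 + (-5*0 + 2)/4) - 25945) - 44/(-6)) - 86399) = 1/((((-129/4 + (0 + 2)/4) - 25945) - 44*(-⅙)) - 86399) = 1/((((-129/4 + (¼)*2) - 25945) + 22/3) - 86399) = 1/((((-129/4 + ½) - 25945) + 22/3) - 86399) = 1/(((-127/4 - 25945) + 22/3) - 86399) = 1/((-103907/4 + 22/3) - 86399) = 1/(-311633/12 - 86399) = 1/(-1348421/12) = -12/1348421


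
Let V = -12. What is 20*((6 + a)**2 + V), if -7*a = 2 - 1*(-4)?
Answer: 14160/49 ≈ 288.98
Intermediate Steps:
a = -6/7 (a = -(2 - 1*(-4))/7 = -(2 + 4)/7 = -1/7*6 = -6/7 ≈ -0.85714)
20*((6 + a)**2 + V) = 20*((6 - 6/7)**2 - 12) = 20*((36/7)**2 - 12) = 20*(1296/49 - 12) = 20*(708/49) = 14160/49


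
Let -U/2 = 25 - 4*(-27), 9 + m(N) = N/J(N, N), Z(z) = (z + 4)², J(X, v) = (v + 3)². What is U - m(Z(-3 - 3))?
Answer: -12597/49 ≈ -257.08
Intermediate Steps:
J(X, v) = (3 + v)²
Z(z) = (4 + z)²
m(N) = -9 + N/(3 + N)² (m(N) = -9 + N/((3 + N)²) = -9 + N/(3 + N)²)
U = -266 (U = -2*(25 - 4*(-27)) = -2*(25 + 108) = -2*133 = -266)
U - m(Z(-3 - 3)) = -266 - (-9 + (4 + (-3 - 3))²/(3 + (4 + (-3 - 3))²)²) = -266 - (-9 + (4 - 6)²/(3 + (4 - 6)²)²) = -266 - (-9 + (-2)²/(3 + (-2)²)²) = -266 - (-9 + 4/(3 + 4)²) = -266 - (-9 + 4/7²) = -266 - (-9 + 4*(1/49)) = -266 - (-9 + 4/49) = -266 - 1*(-437/49) = -266 + 437/49 = -12597/49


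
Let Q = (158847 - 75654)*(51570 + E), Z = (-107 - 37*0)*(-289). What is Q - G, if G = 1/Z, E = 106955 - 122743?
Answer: 92051955187697/30923 ≈ 2.9768e+9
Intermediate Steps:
E = -15788
Z = 30923 (Z = (-107 + 0)*(-289) = -107*(-289) = 30923)
Q = 2976811926 (Q = (158847 - 75654)*(51570 - 15788) = 83193*35782 = 2976811926)
G = 1/30923 ≈ 3.2338e-5
Q - G = 2976811926 - 1*1/30923 = 2976811926 - 1/30923 = 92051955187697/30923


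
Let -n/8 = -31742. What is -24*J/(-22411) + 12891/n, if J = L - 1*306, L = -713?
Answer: -5921358615/5690959696 ≈ -1.0405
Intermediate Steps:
n = 253936 (n = -8*(-31742) = 253936)
J = -1019 (J = -713 - 1*306 = -713 - 306 = -1019)
-24*J/(-22411) + 12891/n = -24*(-1019)/(-22411) + 12891/253936 = 24456*(-1/22411) + 12891*(1/253936) = -24456/22411 + 12891/253936 = -5921358615/5690959696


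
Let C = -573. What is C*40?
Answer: -22920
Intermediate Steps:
C*40 = -573*40 = -22920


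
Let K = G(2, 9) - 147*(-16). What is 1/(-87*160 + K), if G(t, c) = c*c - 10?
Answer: -1/11497 ≈ -8.6979e-5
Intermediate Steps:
G(t, c) = -10 + c² (G(t, c) = c² - 10 = -10 + c²)
K = 2423 (K = (-10 + 9²) - 147*(-16) = (-10 + 81) + 2352 = 71 + 2352 = 2423)
1/(-87*160 + K) = 1/(-87*160 + 2423) = 1/(-13920 + 2423) = 1/(-11497) = -1/11497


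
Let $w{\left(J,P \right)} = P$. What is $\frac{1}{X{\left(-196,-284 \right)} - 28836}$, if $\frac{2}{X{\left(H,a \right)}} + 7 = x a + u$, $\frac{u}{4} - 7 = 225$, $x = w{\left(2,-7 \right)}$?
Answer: $- \frac{2909}{83883922} \approx -3.4679 \cdot 10^{-5}$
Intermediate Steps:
$x = -7$
$u = 928$ ($u = 28 + 4 \cdot 225 = 28 + 900 = 928$)
$X{\left(H,a \right)} = \frac{2}{921 - 7 a}$ ($X{\left(H,a \right)} = \frac{2}{-7 - \left(-928 + 7 a\right)} = \frac{2}{921 - 7 a}$)
$\frac{1}{X{\left(-196,-284 \right)} - 28836} = \frac{1}{\frac{2}{921 - -1988} - 28836} = \frac{1}{\frac{2}{921 + 1988} - 28836} = \frac{1}{\frac{2}{2909} - 28836} = \frac{1}{- \frac{83883922}{2909}} = - \frac{2909}{83883922}$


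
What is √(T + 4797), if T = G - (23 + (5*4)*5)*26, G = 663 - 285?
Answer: √1977 ≈ 44.463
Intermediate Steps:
G = 378
T = -2820 (T = 378 - (23 + (5*4)*5)*26 = 378 - (23 + 20*5)*26 = 378 - (23 + 100)*26 = 378 - 123*26 = 378 - 1*3198 = 378 - 3198 = -2820)
√(T + 4797) = √(-2820 + 4797) = √1977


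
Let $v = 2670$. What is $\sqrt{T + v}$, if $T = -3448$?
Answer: $i \sqrt{778} \approx 27.893 i$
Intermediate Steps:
$\sqrt{T + v} = \sqrt{-3448 + 2670} = \sqrt{-778} = i \sqrt{778}$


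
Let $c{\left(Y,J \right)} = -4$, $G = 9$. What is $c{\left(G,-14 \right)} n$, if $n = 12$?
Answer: $-48$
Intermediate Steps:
$c{\left(G,-14 \right)} n = \left(-4\right) 12 = -48$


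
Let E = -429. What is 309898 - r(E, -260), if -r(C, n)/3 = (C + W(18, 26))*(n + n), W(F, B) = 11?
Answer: 961978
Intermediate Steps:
r(C, n) = -6*n*(11 + C) (r(C, n) = -3*(C + 11)*(n + n) = -3*(11 + C)*2*n = -6*n*(11 + C))
309898 - r(E, -260) = 309898 - (-6)*(-260)*(11 - 429) = 309898 - (-6)*(-260)*(-418) = 309898 - 1*(-652080) = 309898 + 652080 = 961978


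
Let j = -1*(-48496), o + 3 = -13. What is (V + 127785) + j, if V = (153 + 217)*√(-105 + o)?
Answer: 176281 + 4070*I ≈ 1.7628e+5 + 4070.0*I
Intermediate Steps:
o = -16 (o = -3 - 13 = -16)
j = 48496
V = 4070*I (V = (153 + 217)*√(-105 - 16) = 370*√(-121) = 370*(11*I) = 4070*I ≈ 4070.0*I)
(V + 127785) + j = (4070*I + 127785) + 48496 = (127785 + 4070*I) + 48496 = 176281 + 4070*I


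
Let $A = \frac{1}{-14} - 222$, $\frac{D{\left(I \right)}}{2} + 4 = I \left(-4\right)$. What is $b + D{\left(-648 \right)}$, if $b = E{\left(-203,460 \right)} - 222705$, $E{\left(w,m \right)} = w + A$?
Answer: $- \frac{3051357}{14} \approx -2.1795 \cdot 10^{5}$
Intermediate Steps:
$D{\left(I \right)} = -8 - 8 I$ ($D{\left(I \right)} = -8 + 2 I \left(-4\right) = -8 + 2 \left(- 4 I\right) = -8 - 8 I$)
$A = - \frac{3109}{14}$ ($A = - \frac{1}{14} - 222 = - \frac{3109}{14} \approx -222.07$)
$E{\left(w,m \right)} = - \frac{3109}{14} + w$ ($E{\left(w,m \right)} = w - \frac{3109}{14} = - \frac{3109}{14} + w$)
$b = - \frac{3123821}{14}$ ($b = \left(- \frac{3109}{14} - 203\right) - 222705 = - \frac{5951}{14} - 222705 = - \frac{3123821}{14} \approx -2.2313 \cdot 10^{5}$)
$b + D{\left(-648 \right)} = - \frac{3123821}{14} - -5176 = - \frac{3123821}{14} + \left(-8 + 5184\right) = - \frac{3123821}{14} + 5176 = - \frac{3051357}{14}$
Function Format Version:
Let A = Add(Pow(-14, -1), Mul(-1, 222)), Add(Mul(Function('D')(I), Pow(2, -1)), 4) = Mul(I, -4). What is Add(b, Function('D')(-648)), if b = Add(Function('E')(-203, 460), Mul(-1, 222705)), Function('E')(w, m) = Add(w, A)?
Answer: Rational(-3051357, 14) ≈ -2.1795e+5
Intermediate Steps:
Function('D')(I) = Add(-8, Mul(-8, I)) (Function('D')(I) = Add(-8, Mul(2, Mul(I, -4))) = Add(-8, Mul(2, Mul(-4, I))) = Add(-8, Mul(-8, I)))
A = Rational(-3109, 14) (A = Add(Rational(-1, 14), -222) = Rational(-3109, 14) ≈ -222.07)
Function('E')(w, m) = Add(Rational(-3109, 14), w) (Function('E')(w, m) = Add(w, Rational(-3109, 14)) = Add(Rational(-3109, 14), w))
b = Rational(-3123821, 14) (b = Add(Add(Rational(-3109, 14), -203), Mul(-1, 222705)) = Add(Rational(-5951, 14), -222705) = Rational(-3123821, 14) ≈ -2.2313e+5)
Add(b, Function('D')(-648)) = Add(Rational(-3123821, 14), Add(-8, Mul(-8, -648))) = Add(Rational(-3123821, 14), Add(-8, 5184)) = Add(Rational(-3123821, 14), 5176) = Rational(-3051357, 14)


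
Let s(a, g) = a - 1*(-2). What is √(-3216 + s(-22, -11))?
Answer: 2*I*√809 ≈ 56.886*I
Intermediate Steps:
s(a, g) = 2 + a (s(a, g) = a + 2 = 2 + a)
√(-3216 + s(-22, -11)) = √(-3216 + (2 - 22)) = √(-3216 - 20) = √(-3236) = 2*I*√809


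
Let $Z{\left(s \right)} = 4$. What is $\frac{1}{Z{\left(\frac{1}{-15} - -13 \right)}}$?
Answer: $\frac{1}{4} \approx 0.25$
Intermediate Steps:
$\frac{1}{Z{\left(\frac{1}{-15} - -13 \right)}} = \frac{1}{4}$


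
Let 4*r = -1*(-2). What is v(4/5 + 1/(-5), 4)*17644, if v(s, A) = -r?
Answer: -8822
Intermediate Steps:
r = 1/2 (r = (-1*(-2))/4 = (1/4)*2 = 1/2 ≈ 0.50000)
v(s, A) = -1/2 (v(s, A) = -1*1/2 = -1/2)
v(4/5 + 1/(-5), 4)*17644 = -1/2*17644 = -8822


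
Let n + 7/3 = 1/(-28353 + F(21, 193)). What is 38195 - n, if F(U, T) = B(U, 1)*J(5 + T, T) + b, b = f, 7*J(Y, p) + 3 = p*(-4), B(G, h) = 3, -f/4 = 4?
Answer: 23022449557/602724 ≈ 38197.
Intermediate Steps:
f = -16 (f = -4*4 = -16)
J(Y, p) = -3/7 - 4*p/7 (J(Y, p) = -3/7 + (p*(-4))/7 = -3/7 + (-4*p)/7 = -3/7 - 4*p/7)
b = -16
F(U, T) = -121/7 - 12*T/7 (F(U, T) = 3*(-3/7 - 4*T/7) - 16 = (-9/7 - 12*T/7) - 16 = -121/7 - 12*T/7)
n = -1406377/602724 (n = -7/3 + 1/(-28353 + (-121/7 - 12/7*193)) = -7/3 + 1/(-28353 + (-121/7 - 2316/7)) = -7/3 + 1/(-28353 - 2437/7) = -7/3 + 1/(-200908/7) = -7/3 - 7/200908 = -1406377/602724 ≈ -2.3334)
38195 - n = 38195 - 1*(-1406377/602724) = 38195 + 1406377/602724 = 23022449557/602724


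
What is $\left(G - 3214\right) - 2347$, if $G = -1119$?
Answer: $-6680$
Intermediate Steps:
$\left(G - 3214\right) - 2347 = \left(-1119 - 3214\right) - 2347 = -4333 - 2347 = -6680$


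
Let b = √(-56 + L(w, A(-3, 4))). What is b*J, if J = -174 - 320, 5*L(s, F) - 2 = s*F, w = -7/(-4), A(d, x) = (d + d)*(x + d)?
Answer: -247*I*√5770/5 ≈ -3752.4*I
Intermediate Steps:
A(d, x) = 2*d*(d + x) (A(d, x) = (2*d)*(d + x) = 2*d*(d + x))
w = 7/4 (w = -7*(-¼) = 7/4 ≈ 1.7500)
L(s, F) = ⅖ + F*s/5 (L(s, F) = ⅖ + (s*F)/5 = ⅖ + (F*s)/5 = ⅖ + F*s/5)
b = I*√5770/10 (b = √(-56 + (⅖ + (⅕)*(2*(-3)*(-3 + 4))*(7/4))) = √(-56 + (⅖ + (⅕)*(2*(-3)*1)*(7/4))) = √(-56 + (⅖ + (⅕)*(-6)*(7/4))) = √(-56 + (⅖ - 21/10)) = √(-56 - 17/10) = √(-577/10) = I*√5770/10 ≈ 7.5961*I)
J = -494
b*J = (I*√5770/10)*(-494) = -247*I*√5770/5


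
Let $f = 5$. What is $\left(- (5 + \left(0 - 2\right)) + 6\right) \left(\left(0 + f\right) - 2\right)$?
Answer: $9$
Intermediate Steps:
$\left(- (5 + \left(0 - 2\right)) + 6\right) \left(\left(0 + f\right) - 2\right) = \left(- (5 + \left(0 - 2\right)) + 6\right) \left(\left(0 + 5\right) - 2\right) = \left(- (5 + \left(0 - 2\right)) + 6\right) \left(5 - 2\right) = \left(- (5 - 2) + 6\right) 3 = \left(\left(-1\right) 3 + 6\right) 3 = \left(-3 + 6\right) 3 = 3 \cdot 3 = 9$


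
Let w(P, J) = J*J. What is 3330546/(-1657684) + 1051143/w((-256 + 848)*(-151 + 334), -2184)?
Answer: -168378117721/94129928256 ≈ -1.7888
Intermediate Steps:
w(P, J) = J²
3330546/(-1657684) + 1051143/w((-256 + 848)*(-151 + 334), -2184) = 3330546/(-1657684) + 1051143/((-2184)²) = 3330546*(-1/1657684) + 1051143/4769856 = -1665273/828842 + 1051143*(1/4769856) = -1665273/828842 + 350381/1589952 = -168378117721/94129928256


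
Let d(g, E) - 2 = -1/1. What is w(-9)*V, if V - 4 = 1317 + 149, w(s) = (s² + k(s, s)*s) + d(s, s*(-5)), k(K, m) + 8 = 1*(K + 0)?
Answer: 345450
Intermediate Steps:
d(g, E) = 1 (d(g, E) = 2 - 1/1 = 2 - 1*1 = 2 - 1 = 1)
k(K, m) = -8 + K (k(K, m) = -8 + 1*(K + 0) = -8 + 1*K = -8 + K)
w(s) = 1 + s² + s*(-8 + s) (w(s) = (s² + (-8 + s)*s) + 1 = (s² + s*(-8 + s)) + 1 = 1 + s² + s*(-8 + s))
V = 1470 (V = 4 + (1317 + 149) = 4 + 1466 = 1470)
w(-9)*V = (1 + (-9)² - 9*(-8 - 9))*1470 = (1 + 81 - 9*(-17))*1470 = (1 + 81 + 153)*1470 = 235*1470 = 345450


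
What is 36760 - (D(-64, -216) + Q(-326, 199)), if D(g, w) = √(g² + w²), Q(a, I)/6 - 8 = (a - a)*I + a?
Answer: 38668 - 8*√793 ≈ 38443.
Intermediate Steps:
Q(a, I) = 48 + 6*a (Q(a, I) = 48 + 6*((a - a)*I + a) = 48 + 6*(0*I + a) = 48 + 6*(0 + a) = 48 + 6*a)
36760 - (D(-64, -216) + Q(-326, 199)) = 36760 - (√((-64)² + (-216)²) + (48 + 6*(-326))) = 36760 - (√(4096 + 46656) + (48 - 1956)) = 36760 - (√50752 - 1908) = 36760 - (8*√793 - 1908) = 36760 - (-1908 + 8*√793) = 36760 + (1908 - 8*√793) = 38668 - 8*√793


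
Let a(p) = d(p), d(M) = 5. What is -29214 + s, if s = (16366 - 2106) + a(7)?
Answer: -14949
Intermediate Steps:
a(p) = 5
s = 14265 (s = (16366 - 2106) + 5 = 14260 + 5 = 14265)
-29214 + s = -29214 + 14265 = -14949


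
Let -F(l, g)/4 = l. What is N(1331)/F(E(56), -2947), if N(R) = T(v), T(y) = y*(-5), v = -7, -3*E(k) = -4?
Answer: -105/16 ≈ -6.5625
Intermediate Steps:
E(k) = 4/3 (E(k) = -⅓*(-4) = 4/3)
F(l, g) = -4*l
T(y) = -5*y
N(R) = 35 (N(R) = -5*(-7) = 35)
N(1331)/F(E(56), -2947) = 35/((-4*4/3)) = 35/(-16/3) = 35*(-3/16) = -105/16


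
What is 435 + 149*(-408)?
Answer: -60357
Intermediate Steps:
435 + 149*(-408) = 435 - 60792 = -60357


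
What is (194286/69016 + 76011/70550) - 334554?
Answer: -407237709000681/1217269700 ≈ -3.3455e+5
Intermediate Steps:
(194286/69016 + 76011/70550) - 334554 = (194286*(1/69016) + 76011*(1/70550)) - 334554 = (97143/34508 + 76011/70550) - 334554 = 4738213119/1217269700 - 334554 = -407237709000681/1217269700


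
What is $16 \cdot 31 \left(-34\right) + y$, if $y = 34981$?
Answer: $18117$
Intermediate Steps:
$16 \cdot 31 \left(-34\right) + y = 16 \cdot 31 \left(-34\right) + 34981 = 496 \left(-34\right) + 34981 = -16864 + 34981 = 18117$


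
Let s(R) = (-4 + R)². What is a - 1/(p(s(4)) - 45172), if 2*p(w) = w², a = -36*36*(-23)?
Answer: 1346486977/45172 ≈ 29808.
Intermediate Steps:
a = 29808 (a = -1296*(-23) = 29808)
p(w) = w²/2
a - 1/(p(s(4)) - 45172) = 29808 - 1/(((-4 + 4)²)²/2 - 45172) = 29808 - 1/((0²)²/2 - 45172) = 29808 - 1/((½)*0² - 45172) = 29808 - 1/((½)*0 - 45172) = 29808 - 1/(0 - 45172) = 29808 - 1/(-45172) = 29808 - 1*(-1/45172) = 29808 + 1/45172 = 1346486977/45172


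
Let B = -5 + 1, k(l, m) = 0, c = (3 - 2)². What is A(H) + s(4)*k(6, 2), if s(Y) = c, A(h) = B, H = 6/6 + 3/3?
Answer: -4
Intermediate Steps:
c = 1 (c = 1² = 1)
B = -4
H = 2 (H = 6*(⅙) + 3*(⅓) = 1 + 1 = 2)
A(h) = -4
s(Y) = 1
A(H) + s(4)*k(6, 2) = -4 + 1*0 = -4 + 0 = -4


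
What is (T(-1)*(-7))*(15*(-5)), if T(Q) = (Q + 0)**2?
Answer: 525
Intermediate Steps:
T(Q) = Q**2
(T(-1)*(-7))*(15*(-5)) = ((-1)**2*(-7))*(15*(-5)) = (1*(-7))*(-75) = -7*(-75) = 525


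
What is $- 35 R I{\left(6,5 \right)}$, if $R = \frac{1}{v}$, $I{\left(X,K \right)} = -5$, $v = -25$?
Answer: $-7$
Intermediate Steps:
$R = - \frac{1}{25}$ ($R = \frac{1}{-25} = - \frac{1}{25} \approx -0.04$)
$- 35 R I{\left(6,5 \right)} = \left(-35\right) \left(- \frac{1}{25}\right) \left(-5\right) = \frac{7}{5} \left(-5\right) = -7$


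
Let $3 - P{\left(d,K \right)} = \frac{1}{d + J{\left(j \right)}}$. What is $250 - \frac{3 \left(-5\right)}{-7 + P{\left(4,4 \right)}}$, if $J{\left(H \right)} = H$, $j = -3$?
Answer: $247$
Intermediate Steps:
$P{\left(d,K \right)} = 3 - \frac{1}{-3 + d}$ ($P{\left(d,K \right)} = 3 - \frac{1}{d - 3} = 3 - \frac{1}{-3 + d}$)
$250 - \frac{3 \left(-5\right)}{-7 + P{\left(4,4 \right)}} = 250 - \frac{3 \left(-5\right)}{-7 + \frac{-10 + 3 \cdot 4}{-3 + 4}} = 250 - - \frac{15}{-7 + \frac{-10 + 12}{1}} = 250 - - \frac{15}{-7 + 1 \cdot 2} = 250 - - \frac{15}{-7 + 2} = 250 - - \frac{15}{-5} = 250 - \left(-15\right) \left(- \frac{1}{5}\right) = 250 - 3 = 247$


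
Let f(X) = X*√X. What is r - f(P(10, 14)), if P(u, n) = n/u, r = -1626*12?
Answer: -19512 - 7*√35/25 ≈ -19514.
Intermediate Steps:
r = -19512
f(X) = X^(3/2)
r - f(P(10, 14)) = -19512 - (14/10)^(3/2) = -19512 - (14*(⅒))^(3/2) = -19512 - (7/5)^(3/2) = -19512 - 7*√35/25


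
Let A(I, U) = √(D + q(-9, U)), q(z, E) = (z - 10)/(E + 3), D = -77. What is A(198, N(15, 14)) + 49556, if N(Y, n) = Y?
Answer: 49556 + I*√2810/6 ≈ 49556.0 + 8.8349*I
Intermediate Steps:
q(z, E) = (-10 + z)/(3 + E)
A(I, U) = √(-77 - 19/(3 + U)) (A(I, U) = √(-77 + (-10 - 9)/(3 + U)) = √(-77 - 19/(3 + U)))
A(198, N(15, 14)) + 49556 = √((-250 - 77*15)/(3 + 15)) + 49556 = √((-250 - 1155)/18) + 49556 = √((1/18)*(-1405)) + 49556 = √(-1405/18) + 49556 = I*√2810/6 + 49556 = 49556 + I*√2810/6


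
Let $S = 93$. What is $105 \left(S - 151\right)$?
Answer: $-6090$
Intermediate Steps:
$105 \left(S - 151\right) = 105 \left(93 - 151\right) = 105 \left(-58\right) = -6090$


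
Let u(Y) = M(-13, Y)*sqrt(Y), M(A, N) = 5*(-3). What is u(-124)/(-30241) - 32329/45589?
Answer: -32329/45589 + 30*I*sqrt(31)/30241 ≈ -0.70914 + 0.0055234*I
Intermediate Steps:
M(A, N) = -15
u(Y) = -15*sqrt(Y)
u(-124)/(-30241) - 32329/45589 = -30*I*sqrt(31)/(-30241) - 32329/45589 = -30*I*sqrt(31)*(-1/30241) - 32329*1/45589 = -30*I*sqrt(31)*(-1/30241) - 32329/45589 = 30*I*sqrt(31)/30241 - 32329/45589 = -32329/45589 + 30*I*sqrt(31)/30241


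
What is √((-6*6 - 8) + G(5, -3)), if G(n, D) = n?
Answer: I*√39 ≈ 6.245*I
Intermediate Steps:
√((-6*6 - 8) + G(5, -3)) = √((-6*6 - 8) + 5) = √((-36 - 8) + 5) = √(-44 + 5) = √(-39) = I*√39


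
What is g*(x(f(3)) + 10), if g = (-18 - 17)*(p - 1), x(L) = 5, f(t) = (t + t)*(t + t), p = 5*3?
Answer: -7350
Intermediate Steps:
p = 15
f(t) = 4*t² (f(t) = (2*t)*(2*t) = 4*t²)
g = -490 (g = (-18 - 17)*(15 - 1) = -35*14 = -490)
g*(x(f(3)) + 10) = -490*(5 + 10) = -490*15 = -7350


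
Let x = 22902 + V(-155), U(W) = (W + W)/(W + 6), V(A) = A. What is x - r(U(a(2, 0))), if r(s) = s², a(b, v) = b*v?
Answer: 22747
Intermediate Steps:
U(W) = 2*W/(6 + W) (U(W) = (2*W)/(6 + W) = 2*W/(6 + W))
x = 22747 (x = 22902 - 155 = 22747)
x - r(U(a(2, 0))) = 22747 - (2*(2*0)/(6 + 2*0))² = 22747 - (2*0/(6 + 0))² = 22747 - (2*0/6)² = 22747 - (2*0*(⅙))² = 22747 - 1*0² = 22747 - 1*0 = 22747 + 0 = 22747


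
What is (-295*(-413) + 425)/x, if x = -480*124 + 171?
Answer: -122260/59349 ≈ -2.0600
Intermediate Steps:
x = -59349 (x = -59520 + 171 = -59349)
(-295*(-413) + 425)/x = (-295*(-413) + 425)/(-59349) = (121835 + 425)*(-1/59349) = 122260*(-1/59349) = -122260/59349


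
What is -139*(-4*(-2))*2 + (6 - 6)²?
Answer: -2224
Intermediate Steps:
-139*(-4*(-2))*2 + (6 - 6)² = -1112*2 + 0² = -139*16 + 0 = -2224 + 0 = -2224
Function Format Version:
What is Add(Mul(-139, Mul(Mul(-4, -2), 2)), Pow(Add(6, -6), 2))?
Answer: -2224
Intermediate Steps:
Add(Mul(-139, Mul(Mul(-4, -2), 2)), Pow(Add(6, -6), 2)) = Add(Mul(-139, Mul(8, 2)), Pow(0, 2)) = Add(Mul(-139, 16), 0) = Add(-2224, 0) = -2224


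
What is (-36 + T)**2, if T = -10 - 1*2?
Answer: 2304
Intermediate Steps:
T = -12 (T = -10 - 2 = -12)
(-36 + T)**2 = (-36 - 12)**2 = (-48)**2 = 2304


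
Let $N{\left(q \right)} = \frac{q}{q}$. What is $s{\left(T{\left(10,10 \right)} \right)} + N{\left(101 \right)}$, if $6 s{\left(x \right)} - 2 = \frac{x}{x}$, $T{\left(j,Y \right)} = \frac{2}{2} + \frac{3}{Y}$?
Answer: $\frac{3}{2} \approx 1.5$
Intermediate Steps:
$N{\left(q \right)} = 1$
$T{\left(j,Y \right)} = 1 + \frac{3}{Y}$ ($T{\left(j,Y \right)} = 2 \cdot \frac{1}{2} + \frac{3}{Y} = 1 + \frac{3}{Y}$)
$s{\left(x \right)} = \frac{1}{2}$ ($s{\left(x \right)} = \frac{1}{3} + \frac{x \frac{1}{x}}{6} = \frac{1}{3} + \frac{1}{6} \cdot 1 = \frac{1}{3} + \frac{1}{6} = \frac{1}{2}$)
$s{\left(T{\left(10,10 \right)} \right)} + N{\left(101 \right)} = \frac{1}{2} + 1 = \frac{3}{2}$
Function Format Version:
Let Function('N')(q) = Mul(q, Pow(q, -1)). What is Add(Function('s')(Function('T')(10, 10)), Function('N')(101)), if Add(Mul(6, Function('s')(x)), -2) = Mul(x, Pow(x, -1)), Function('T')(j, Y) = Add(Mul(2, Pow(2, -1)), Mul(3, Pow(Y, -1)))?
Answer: Rational(3, 2) ≈ 1.5000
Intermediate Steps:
Function('N')(q) = 1
Function('T')(j, Y) = Add(1, Mul(3, Pow(Y, -1))) (Function('T')(j, Y) = Add(Mul(2, Rational(1, 2)), Mul(3, Pow(Y, -1))) = Add(1, Mul(3, Pow(Y, -1))))
Function('s')(x) = Rational(1, 2) (Function('s')(x) = Add(Rational(1, 3), Mul(Rational(1, 6), Mul(x, Pow(x, -1)))) = Add(Rational(1, 3), Mul(Rational(1, 6), 1)) = Add(Rational(1, 3), Rational(1, 6)) = Rational(1, 2))
Add(Function('s')(Function('T')(10, 10)), Function('N')(101)) = Add(Rational(1, 2), 1) = Rational(3, 2)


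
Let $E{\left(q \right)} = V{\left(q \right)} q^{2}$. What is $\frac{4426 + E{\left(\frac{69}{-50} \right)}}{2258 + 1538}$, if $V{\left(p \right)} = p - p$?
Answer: $\frac{2213}{1898} \approx 1.166$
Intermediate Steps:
$V{\left(p \right)} = 0$
$E{\left(q \right)} = 0$ ($E{\left(q \right)} = 0 q^{2} = 0$)
$\frac{4426 + E{\left(\frac{69}{-50} \right)}}{2258 + 1538} = \frac{4426 + 0}{2258 + 1538} = \frac{4426}{3796} = 4426 \cdot \frac{1}{3796} = \frac{2213}{1898}$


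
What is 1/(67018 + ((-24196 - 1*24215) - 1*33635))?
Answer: -1/15028 ≈ -6.6542e-5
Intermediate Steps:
1/(67018 + ((-24196 - 1*24215) - 1*33635)) = 1/(67018 + ((-24196 - 24215) - 33635)) = 1/(67018 + (-48411 - 33635)) = 1/(67018 - 82046) = 1/(-15028) = -1/15028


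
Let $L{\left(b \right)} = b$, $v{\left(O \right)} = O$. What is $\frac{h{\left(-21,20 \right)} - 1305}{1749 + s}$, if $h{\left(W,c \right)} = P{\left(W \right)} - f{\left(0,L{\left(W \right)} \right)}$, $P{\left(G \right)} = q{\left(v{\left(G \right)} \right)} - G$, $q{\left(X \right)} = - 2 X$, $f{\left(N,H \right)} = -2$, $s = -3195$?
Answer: $\frac{620}{723} \approx 0.85754$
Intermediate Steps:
$P{\left(G \right)} = - 3 G$ ($P{\left(G \right)} = - 2 G - G = - 3 G$)
$h{\left(W,c \right)} = 2 - 3 W$ ($h{\left(W,c \right)} = - 3 W - -2 = - 3 W + 2 = 2 - 3 W$)
$\frac{h{\left(-21,20 \right)} - 1305}{1749 + s} = \frac{\left(2 - -63\right) - 1305}{1749 - 3195} = \frac{\left(2 + 63\right) - 1305}{-1446} = \left(65 - 1305\right) \left(- \frac{1}{1446}\right) = \left(-1240\right) \left(- \frac{1}{1446}\right) = \frac{620}{723}$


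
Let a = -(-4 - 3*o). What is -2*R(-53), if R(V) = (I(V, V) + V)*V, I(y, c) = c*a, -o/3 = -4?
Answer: -230338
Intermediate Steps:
o = 12 (o = -3*(-4) = 12)
a = 40 (a = -(-4 - 3*12) = -(-4 - 36) = -1*(-40) = 40)
I(y, c) = 40*c (I(y, c) = c*40 = 40*c)
R(V) = 41*V² (R(V) = (40*V + V)*V = (41*V)*V = 41*V²)
-2*R(-53) = -82*(-53)² = -82*2809 = -2*115169 = -230338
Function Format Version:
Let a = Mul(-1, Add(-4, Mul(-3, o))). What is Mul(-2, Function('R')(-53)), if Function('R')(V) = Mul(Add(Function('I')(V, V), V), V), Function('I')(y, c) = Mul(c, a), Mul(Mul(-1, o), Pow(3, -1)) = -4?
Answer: -230338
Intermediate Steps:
o = 12 (o = Mul(-3, -4) = 12)
a = 40 (a = Mul(-1, Add(-4, Mul(-3, 12))) = Mul(-1, Add(-4, -36)) = Mul(-1, -40) = 40)
Function('I')(y, c) = Mul(40, c) (Function('I')(y, c) = Mul(c, 40) = Mul(40, c))
Function('R')(V) = Mul(41, Pow(V, 2)) (Function('R')(V) = Mul(Add(Mul(40, V), V), V) = Mul(Mul(41, V), V) = Mul(41, Pow(V, 2)))
Mul(-2, Function('R')(-53)) = Mul(-2, Mul(41, Pow(-53, 2))) = Mul(-2, Mul(41, 2809)) = Mul(-2, 115169) = -230338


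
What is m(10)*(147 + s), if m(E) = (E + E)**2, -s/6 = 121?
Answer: -231600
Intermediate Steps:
s = -726 (s = -6*121 = -726)
m(E) = 4*E**2 (m(E) = (2*E)**2 = 4*E**2)
m(10)*(147 + s) = (4*10**2)*(147 - 726) = (4*100)*(-579) = 400*(-579) = -231600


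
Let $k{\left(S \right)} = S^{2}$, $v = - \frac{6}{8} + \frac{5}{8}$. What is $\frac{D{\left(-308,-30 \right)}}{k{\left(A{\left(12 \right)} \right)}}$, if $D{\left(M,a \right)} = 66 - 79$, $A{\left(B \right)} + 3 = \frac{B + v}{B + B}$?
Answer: $- \frac{36864}{17797} \approx -2.0714$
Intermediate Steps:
$v = - \frac{1}{8}$ ($v = \left(-6\right) \frac{1}{8} + 5 \cdot \frac{1}{8} = - \frac{3}{4} + \frac{5}{8} = - \frac{1}{8} \approx -0.125$)
$A{\left(B \right)} = -3 + \frac{- \frac{1}{8} + B}{2 B}$ ($A{\left(B \right)} = -3 + \frac{B - \frac{1}{8}}{B + B} = -3 + \frac{- \frac{1}{8} + B}{2 B}$)
$D{\left(M,a \right)} = -13$
$\frac{D{\left(-308,-30 \right)}}{k{\left(A{\left(12 \right)} \right)}} = - \frac{13}{\left(\frac{-1 - 480}{16 \cdot 12}\right)^{2}} = - \frac{13}{\left(\frac{1}{16} \cdot \frac{1}{12} \left(-1 - 480\right)\right)^{2}} = - \frac{13}{\left(\frac{1}{16} \cdot \frac{1}{12} \left(-481\right)\right)^{2}} = - \frac{13}{\left(- \frac{481}{192}\right)^{2}} = - \frac{13}{\frac{231361}{36864}} = \left(-13\right) \frac{36864}{231361} = - \frac{36864}{17797}$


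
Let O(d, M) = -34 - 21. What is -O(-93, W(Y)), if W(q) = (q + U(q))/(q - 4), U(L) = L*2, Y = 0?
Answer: 55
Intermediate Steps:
U(L) = 2*L
W(q) = 3*q/(-4 + q) (W(q) = (q + 2*q)/(q - 4) = (3*q)/(-4 + q) = 3*q/(-4 + q))
O(d, M) = -55
-O(-93, W(Y)) = -1*(-55) = 55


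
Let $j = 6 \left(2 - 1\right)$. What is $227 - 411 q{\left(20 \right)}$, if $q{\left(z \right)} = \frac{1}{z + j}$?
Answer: $\frac{5491}{26} \approx 211.19$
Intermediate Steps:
$j = 6$ ($j = 6 \cdot 1 = 6$)
$q{\left(z \right)} = \frac{1}{6 + z}$ ($q{\left(z \right)} = \frac{1}{z + 6} = \frac{1}{6 + z}$)
$227 - 411 q{\left(20 \right)} = 227 - \frac{411}{6 + 20} = 227 - \frac{411}{26} = \frac{5491}{26}$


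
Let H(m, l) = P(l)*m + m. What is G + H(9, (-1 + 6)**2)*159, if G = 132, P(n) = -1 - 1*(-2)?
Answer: 2994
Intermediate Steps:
P(n) = 1 (P(n) = -1 + 2 = 1)
H(m, l) = 2*m (H(m, l) = 1*m + m = m + m = 2*m)
G + H(9, (-1 + 6)**2)*159 = 132 + (2*9)*159 = 132 + 18*159 = 132 + 2862 = 2994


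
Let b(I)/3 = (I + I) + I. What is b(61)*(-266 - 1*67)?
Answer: -182817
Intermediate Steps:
b(I) = 9*I (b(I) = 3*((I + I) + I) = 3*(2*I + I) = 3*(3*I) = 9*I)
b(61)*(-266 - 1*67) = (9*61)*(-266 - 1*67) = 549*(-266 - 67) = 549*(-333) = -182817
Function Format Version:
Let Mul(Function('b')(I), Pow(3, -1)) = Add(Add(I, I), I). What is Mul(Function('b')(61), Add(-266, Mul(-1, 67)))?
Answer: -182817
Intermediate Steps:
Function('b')(I) = Mul(9, I) (Function('b')(I) = Mul(3, Add(Add(I, I), I)) = Mul(3, Add(Mul(2, I), I)) = Mul(3, Mul(3, I)) = Mul(9, I))
Mul(Function('b')(61), Add(-266, Mul(-1, 67))) = Mul(Mul(9, 61), Add(-266, Mul(-1, 67))) = Mul(549, Add(-266, -67)) = Mul(549, -333) = -182817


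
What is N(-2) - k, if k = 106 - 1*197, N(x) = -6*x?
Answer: 103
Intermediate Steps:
k = -91 (k = 106 - 197 = -91)
N(-2) - k = -6*(-2) - 1*(-91) = 12 + 91 = 103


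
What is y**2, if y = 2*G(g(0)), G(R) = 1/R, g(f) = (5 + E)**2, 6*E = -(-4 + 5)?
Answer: 5184/707281 ≈ 0.0073295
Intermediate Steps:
E = -1/6 (E = (-(-4 + 5))/6 = (-1*1)/6 = (1/6)*(-1) = -1/6 ≈ -0.16667)
g(f) = 841/36 (g(f) = (5 - 1/6)**2 = (29/6)**2 = 841/36)
y = 72/841 (y = 2/(841/36) = 2*(36/841) = 72/841 ≈ 0.085612)
y**2 = (72/841)**2 = 5184/707281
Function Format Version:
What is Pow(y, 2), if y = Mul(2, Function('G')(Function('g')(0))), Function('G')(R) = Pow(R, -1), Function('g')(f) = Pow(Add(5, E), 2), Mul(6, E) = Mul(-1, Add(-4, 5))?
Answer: Rational(5184, 707281) ≈ 0.0073295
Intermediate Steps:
E = Rational(-1, 6) (E = Mul(Rational(1, 6), Mul(-1, Add(-4, 5))) = Mul(Rational(1, 6), Mul(-1, 1)) = Mul(Rational(1, 6), -1) = Rational(-1, 6) ≈ -0.16667)
Function('g')(f) = Rational(841, 36) (Function('g')(f) = Pow(Add(5, Rational(-1, 6)), 2) = Pow(Rational(29, 6), 2) = Rational(841, 36))
y = Rational(72, 841) (y = Mul(2, Pow(Rational(841, 36), -1)) = Mul(2, Rational(36, 841)) = Rational(72, 841) ≈ 0.085612)
Pow(y, 2) = Pow(Rational(72, 841), 2) = Rational(5184, 707281)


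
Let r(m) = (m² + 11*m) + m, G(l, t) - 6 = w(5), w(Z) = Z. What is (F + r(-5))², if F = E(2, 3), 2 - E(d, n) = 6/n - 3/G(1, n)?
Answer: 145924/121 ≈ 1206.0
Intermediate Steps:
G(l, t) = 11 (G(l, t) = 6 + 5 = 11)
r(m) = m² + 12*m
E(d, n) = 25/11 - 6/n (E(d, n) = 2 - (6/n - 3/11) = 2 - (-3/11 + 6/n) = 2 + (3/11 - 6/n) = 25/11 - 6/n)
F = 3/11 (F = 25/11 - 6/3 = 25/11 - 6*⅓ = 25/11 - 2 = 3/11 ≈ 0.27273)
(F + r(-5))² = (3/11 - 5*(12 - 5))² = (3/11 - 5*7)² = (3/11 - 35)² = (-382/11)² = 145924/121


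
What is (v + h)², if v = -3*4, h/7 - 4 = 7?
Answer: 4225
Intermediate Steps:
h = 77 (h = 28 + 7*7 = 28 + 49 = 77)
v = -12
(v + h)² = (-12 + 77)² = 65² = 4225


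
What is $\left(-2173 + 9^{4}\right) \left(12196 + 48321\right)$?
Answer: $265548596$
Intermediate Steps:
$\left(-2173 + 9^{4}\right) \left(12196 + 48321\right) = \left(-2173 + 6561\right) 60517 = 4388 \cdot 60517 = 265548596$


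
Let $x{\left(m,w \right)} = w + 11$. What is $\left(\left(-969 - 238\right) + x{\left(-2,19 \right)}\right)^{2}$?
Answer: $1385329$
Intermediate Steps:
$x{\left(m,w \right)} = 11 + w$
$\left(\left(-969 - 238\right) + x{\left(-2,19 \right)}\right)^{2} = \left(\left(-969 - 238\right) + \left(11 + 19\right)\right)^{2} = \left(-1207 + 30\right)^{2} = \left(-1177\right)^{2} = 1385329$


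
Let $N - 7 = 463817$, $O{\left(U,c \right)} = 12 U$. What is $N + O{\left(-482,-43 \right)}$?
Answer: $458040$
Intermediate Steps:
$N = 463824$ ($N = 7 + 463817 = 463824$)
$N + O{\left(-482,-43 \right)} = 463824 + 12 \left(-482\right) = 463824 - 5784 = 458040$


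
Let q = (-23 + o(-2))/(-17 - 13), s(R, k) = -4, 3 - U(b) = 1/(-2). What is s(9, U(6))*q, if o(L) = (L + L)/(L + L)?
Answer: -44/15 ≈ -2.9333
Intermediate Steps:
o(L) = 1 (o(L) = (2*L)/((2*L)) = (2*L)*(1/(2*L)) = 1)
U(b) = 7/2 (U(b) = 3 - 1/(-2) = 3 - 1*(-½) = 3 + ½ = 7/2)
q = 11/15 (q = (-23 + 1)/(-17 - 13) = -22/(-30) = -22*(-1/30) = 11/15 ≈ 0.73333)
s(9, U(6))*q = -4*11/15 = -44/15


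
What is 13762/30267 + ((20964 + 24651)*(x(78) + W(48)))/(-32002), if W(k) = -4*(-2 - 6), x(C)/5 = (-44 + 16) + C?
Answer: -194448512143/484302267 ≈ -401.50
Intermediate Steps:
x(C) = -140 + 5*C (x(C) = 5*((-44 + 16) + C) = 5*(-28 + C) = -140 + 5*C)
W(k) = 32 (W(k) = -4*(-8) = 32)
13762/30267 + ((20964 + 24651)*(x(78) + W(48)))/(-32002) = 13762/30267 + ((20964 + 24651)*((-140 + 5*78) + 32))/(-32002) = 13762*(1/30267) + (45615*((-140 + 390) + 32))*(-1/32002) = 13762/30267 + (45615*(250 + 32))*(-1/32002) = 13762/30267 + (45615*282)*(-1/32002) = 13762/30267 + 12863430*(-1/32002) = 13762/30267 - 6431715/16001 = -194448512143/484302267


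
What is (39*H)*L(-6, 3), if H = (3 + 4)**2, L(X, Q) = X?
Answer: -11466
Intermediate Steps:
H = 49 (H = 7**2 = 49)
(39*H)*L(-6, 3) = (39*49)*(-6) = 1911*(-6) = -11466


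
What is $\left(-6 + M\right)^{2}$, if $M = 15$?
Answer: $81$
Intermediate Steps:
$\left(-6 + M\right)^{2} = \left(-6 + 15\right)^{2} = 9^{2} = 81$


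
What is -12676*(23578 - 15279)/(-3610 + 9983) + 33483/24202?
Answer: -2545791609889/154239346 ≈ -16505.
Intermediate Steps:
-12676*(23578 - 15279)/(-3610 + 9983) + 33483/24202 = -12676/(6373/8299) + 33483*(1/24202) = -12676/(6373*(1/8299)) + 33483/24202 = -12676/6373/8299 + 33483/24202 = -12676*8299/6373 + 33483/24202 = -105198124/6373 + 33483/24202 = -2545791609889/154239346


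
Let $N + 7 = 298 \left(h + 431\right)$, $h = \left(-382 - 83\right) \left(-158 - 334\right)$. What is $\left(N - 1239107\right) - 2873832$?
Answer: $64191932$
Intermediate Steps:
$h = 228780$ ($h = \left(-465\right) \left(-492\right) = 228780$)
$N = 68304871$ ($N = -7 + 298 \left(228780 + 431\right) = -7 + 298 \cdot 229211 = -7 + 68304878 = 68304871$)
$\left(N - 1239107\right) - 2873832 = \left(68304871 - 1239107\right) - 2873832 = 67065764 - 2873832 = 64191932$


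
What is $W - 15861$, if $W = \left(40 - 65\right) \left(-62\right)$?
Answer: $-14311$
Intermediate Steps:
$W = 1550$ ($W = \left(-25\right) \left(-62\right) = 1550$)
$W - 15861 = 1550 - 15861 = -14311$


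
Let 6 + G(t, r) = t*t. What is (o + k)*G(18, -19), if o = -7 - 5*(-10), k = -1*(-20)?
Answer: 20034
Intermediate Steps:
k = 20
o = 43 (o = -7 + 50 = 43)
G(t, r) = -6 + t² (G(t, r) = -6 + t*t = -6 + t²)
(o + k)*G(18, -19) = (43 + 20)*(-6 + 18²) = 63*(-6 + 324) = 63*318 = 20034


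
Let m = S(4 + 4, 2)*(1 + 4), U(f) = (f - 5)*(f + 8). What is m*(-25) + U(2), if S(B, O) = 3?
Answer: -405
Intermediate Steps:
U(f) = (-5 + f)*(8 + f)
m = 15 (m = 3*(1 + 4) = 3*5 = 15)
m*(-25) + U(2) = 15*(-25) + (-40 + 2**2 + 3*2) = -375 + (-40 + 4 + 6) = -375 - 30 = -405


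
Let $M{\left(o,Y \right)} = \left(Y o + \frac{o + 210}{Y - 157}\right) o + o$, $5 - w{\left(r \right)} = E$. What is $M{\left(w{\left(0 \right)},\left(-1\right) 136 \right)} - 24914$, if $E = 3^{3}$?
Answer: $- \frac{26588544}{293} \approx -90746.0$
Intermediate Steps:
$E = 27$
$w{\left(r \right)} = -22$ ($w{\left(r \right)} = 5 - 27 = -22$)
$M{\left(o,Y \right)} = o + o \left(Y o + \frac{210 + o}{-157 + Y}\right)$ ($M{\left(o,Y \right)} = \left(Y o + \frac{210 + o}{-157 + Y}\right) o + o = o \left(Y o + \frac{210 + o}{-157 + Y}\right) + o = o + o \left(Y o + \frac{210 + o}{-157 + Y}\right)$)
$M{\left(w{\left(0 \right)},\left(-1\right) 136 \right)} - 24914 = - \frac{22 \left(53 - 136 - 22 - 22 \left(\left(-1\right) 136\right)^{2} - 157 \left(\left(-1\right) 136\right) \left(-22\right)\right)}{-157 - 136} - 24914 = - \frac{22 \left(53 - 136 - 22 - 22 \left(-136\right)^{2} - \left(-21352\right) \left(-22\right)\right)}{-157 - 136} - 24914 = - \frac{22 \left(53 - 136 - 22 - 406912 - 469744\right)}{-293} - 24914 = \left(-22\right) \left(- \frac{1}{293}\right) \left(53 - 136 - 22 - 406912 - 469744\right) - 24914 = \left(-22\right) \left(- \frac{1}{293}\right) \left(-876761\right) - 24914 = - \frac{19288742}{293} - 24914 = - \frac{26588544}{293}$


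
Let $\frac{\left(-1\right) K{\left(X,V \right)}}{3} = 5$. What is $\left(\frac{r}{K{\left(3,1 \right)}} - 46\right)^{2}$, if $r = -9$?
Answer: $\frac{51529}{25} \approx 2061.2$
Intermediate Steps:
$K{\left(X,V \right)} = -15$ ($K{\left(X,V \right)} = \left(-3\right) 5 = -15$)
$\left(\frac{r}{K{\left(3,1 \right)}} - 46\right)^{2} = \left(- \frac{9}{-15} - 46\right)^{2} = \left(\left(-9\right) \left(- \frac{1}{15}\right) - 46\right)^{2} = \left(\frac{3}{5} - 46\right)^{2} = \left(- \frac{227}{5}\right)^{2} = \frac{51529}{25}$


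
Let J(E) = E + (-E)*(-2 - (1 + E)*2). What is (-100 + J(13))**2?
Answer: 91809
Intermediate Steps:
J(E) = E - E*(-4 - 2*E) (J(E) = E + (-E)*(-2 - (2 + 2*E)) = E + (-E)*(-2 + (-2 - 2*E)) = E + (-E)*(-4 - 2*E) = E - E*(-4 - 2*E))
(-100 + J(13))**2 = (-100 + 13*(5 + 2*13))**2 = (-100 + 13*(5 + 26))**2 = (-100 + 13*31)**2 = (-100 + 403)**2 = 303**2 = 91809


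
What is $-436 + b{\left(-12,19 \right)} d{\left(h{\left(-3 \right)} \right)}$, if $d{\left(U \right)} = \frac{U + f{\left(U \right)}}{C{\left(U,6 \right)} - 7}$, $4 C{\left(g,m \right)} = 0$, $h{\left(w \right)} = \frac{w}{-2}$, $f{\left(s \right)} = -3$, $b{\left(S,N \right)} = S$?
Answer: $- \frac{3070}{7} \approx -438.57$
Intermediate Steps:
$h{\left(w \right)} = - \frac{w}{2}$ ($h{\left(w \right)} = w \left(- \frac{1}{2}\right) = - \frac{w}{2}$)
$C{\left(g,m \right)} = 0$ ($C{\left(g,m \right)} = \frac{1}{4} \cdot 0 = 0$)
$d{\left(U \right)} = \frac{3}{7} - \frac{U}{7}$ ($d{\left(U \right)} = \frac{U - 3}{0 - 7} = \frac{-3 + U}{-7} = \left(-3 + U\right) \left(- \frac{1}{7}\right) = \frac{3}{7} - \frac{U}{7}$)
$-436 + b{\left(-12,19 \right)} d{\left(h{\left(-3 \right)} \right)} = -436 - 12 \left(\frac{3}{7} - \frac{\left(- \frac{1}{2}\right) \left(-3\right)}{7}\right) = -436 - 12 \left(\frac{3}{7} - \frac{3}{14}\right) = -436 - \frac{18}{7} = - \frac{3070}{7}$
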